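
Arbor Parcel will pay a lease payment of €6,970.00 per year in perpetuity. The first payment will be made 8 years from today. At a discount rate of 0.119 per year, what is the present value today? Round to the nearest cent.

Value at end of year 7: C / r = €6,970.00 / 0.119 = €58,571.4286
Discount to today: PV = €58,571.4286 / (1 + 0.119)^7 = €58,571.4286 / 2.196902 = €26,660.92

€26660.92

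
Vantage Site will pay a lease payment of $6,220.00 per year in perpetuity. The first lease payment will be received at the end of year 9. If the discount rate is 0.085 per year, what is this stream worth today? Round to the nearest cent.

$38100.75

Value at end of year 8: C / r = $6,220.00 / 0.085 = $73,176.4706
Discount to today: PV = $73,176.4706 / (1 + 0.085)^8 = $73,176.4706 / 1.920604 = $38,100.75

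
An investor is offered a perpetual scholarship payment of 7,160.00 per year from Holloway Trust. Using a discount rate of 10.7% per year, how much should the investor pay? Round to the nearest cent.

66915.89

Level perpetuity: PV = C / r = 7,160.00 / 0.107 = 66,915.89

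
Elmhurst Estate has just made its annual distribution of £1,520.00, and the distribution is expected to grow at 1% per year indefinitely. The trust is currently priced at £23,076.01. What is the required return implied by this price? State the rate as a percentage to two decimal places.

D₁ = £1,520.00 × 1.01 = £1,535.2000
P = D₁/(r − g) ⇒ r = D₁/P + g = £1,535.2000/£23,076.01 + 0.01 = 0.066528 + 0.01 = 0.076528

7.65%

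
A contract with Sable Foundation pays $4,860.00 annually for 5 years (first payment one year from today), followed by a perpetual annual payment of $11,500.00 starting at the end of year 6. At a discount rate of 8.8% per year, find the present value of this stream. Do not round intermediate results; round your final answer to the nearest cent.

PV of 5-year annuity: $4,860.00 × [1 − (1+0.088)^−5] / 0.088 = 19002.21216
Perpetuity value at year 5: $11,500.00 / 0.088 = 130681.81818
PV of perpetuity: 130681.81818 / (1+0.088)^5 = 85717.73592
Total PV = 19002.21216 + 85717.73592 = 104719.94807

$104719.95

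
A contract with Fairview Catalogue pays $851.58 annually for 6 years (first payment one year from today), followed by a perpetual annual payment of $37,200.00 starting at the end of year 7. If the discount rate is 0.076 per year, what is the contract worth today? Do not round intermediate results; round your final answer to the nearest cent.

$319380.65

PV of 6-year annuity: $851.58 × [1 − (1+0.076)^−6] / 0.076 = 3984.98279
Perpetuity value at year 6: $37,200.00 / 0.076 = 489473.68421
PV of perpetuity: 489473.68421 / (1+0.076)^6 = 315395.66486
Total PV = 3984.98279 + 315395.66486 = 319380.64765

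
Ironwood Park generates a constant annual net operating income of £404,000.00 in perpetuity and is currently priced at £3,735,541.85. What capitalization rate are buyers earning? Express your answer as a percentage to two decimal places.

P = C/r ⇒ r = C/P = £404,000.00/£3,735,541.85 = 0.108150

10.82%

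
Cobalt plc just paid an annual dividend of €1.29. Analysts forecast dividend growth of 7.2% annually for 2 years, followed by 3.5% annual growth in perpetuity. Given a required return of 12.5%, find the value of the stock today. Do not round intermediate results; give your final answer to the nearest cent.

€15.87

D_1 = 1.38288
D_2 = 1.48245
Terminal value at year 2: TV = D_2×(1+g_2)/(r−g_2) = 1.53433/0.09 = 17.04814
P_0 = D_1/(1+r)^1 + D_2/(1+r)^2 + TV/(1+r)^2
    = 1.22923 + 1.17132 + 13.47014 = 15.87068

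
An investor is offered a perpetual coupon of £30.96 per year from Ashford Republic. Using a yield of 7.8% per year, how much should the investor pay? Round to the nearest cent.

Level perpetuity: PV = C / r = £30.96 / 0.078 = £396.92

£396.92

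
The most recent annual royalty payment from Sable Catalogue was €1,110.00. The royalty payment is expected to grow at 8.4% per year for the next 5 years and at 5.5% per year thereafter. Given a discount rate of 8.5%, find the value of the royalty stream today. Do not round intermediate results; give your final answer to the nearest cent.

D_1 = 1203.24000
D_2 = 1304.31216
D_3 = 1413.87438
D_4 = 1532.63983
D_5 = 1661.38158
Terminal value at year 5: TV = D_5×(1+g_2)/(r−g_2) = 1752.75756/0.03 = 58425.25206
P_0 = D_1/(1+r)^1 + D_2/(1+r)^2 + D_3/(1+r)^3 + D_4/(1+r)^4 + D_5/(1+r)^5 + TV/(1+r)^5
    = 1108.97696 + 1107.95486 + 1106.93370 + 1105.91349 + 1104.89421 + 38855.44649 = 44390.11971

€44390.12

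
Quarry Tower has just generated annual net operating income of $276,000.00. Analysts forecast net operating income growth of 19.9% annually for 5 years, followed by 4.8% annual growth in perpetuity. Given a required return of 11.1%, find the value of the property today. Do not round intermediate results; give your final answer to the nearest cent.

D_1 = 330924.00000
D_2 = 396777.87600
D_3 = 475736.67332
D_4 = 570408.27132
D_5 = 683919.51731
Terminal value at year 5: TV = D_5×(1+g_2)/(r−g_2) = 716747.65414/0.063 = 11376946.89108
P_0 = D_1/(1+r)^1 + D_2/(1+r)^2 + D_3/(1+r)^3 + D_4/(1+r)^4 + D_5/(1+r)^5 + TV/(1+r)^5
    = 297861.38614 + 321454.36722 + 346916.09928 + 374394.60219 + 404049.62018 + 6721333.36433 = 8466009.43934

$8466009.44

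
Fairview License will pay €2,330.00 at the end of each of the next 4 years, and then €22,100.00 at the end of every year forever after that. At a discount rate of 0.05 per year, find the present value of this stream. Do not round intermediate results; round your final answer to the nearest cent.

€371896.56

PV of 4-year annuity: €2,330.00 × [1 − (1+0.05)^−4] / 0.05 = 8262.06467
Perpetuity value at year 4: €22,100.00 / 0.05 = 442000.00000
PV of perpetuity: 442000.00000 / (1+0.05)^4 = 363634.49386
Total PV = 8262.06467 + 363634.49386 = 371896.55853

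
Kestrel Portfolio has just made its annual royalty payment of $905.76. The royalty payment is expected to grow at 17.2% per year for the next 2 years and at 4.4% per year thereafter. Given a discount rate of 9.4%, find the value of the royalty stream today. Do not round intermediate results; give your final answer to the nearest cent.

$23715.08

D_1 = 1061.55072
D_2 = 1244.13744
Terminal value at year 2: TV = D_2×(1+g_2)/(r−g_2) = 1298.87949/0.05 = 25977.58983
P_0 = D_1/(1+r)^1 + D_2/(1+r)^2 + TV/(1+r)^2
    = 970.33887 + 1039.52208 + 21705.22096 = 23715.08190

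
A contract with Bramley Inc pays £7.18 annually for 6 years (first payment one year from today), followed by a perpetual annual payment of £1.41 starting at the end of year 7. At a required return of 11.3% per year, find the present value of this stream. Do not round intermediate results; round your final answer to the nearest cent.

£36.68

PV of 6-year annuity: £7.18 × [1 − (1+0.113)^−6] / 0.113 = 30.11455
Perpetuity value at year 6: £1.41 / 0.113 = 12.47788
PV of perpetuity: 12.47788 / (1+0.113)^6 = 6.56402
Total PV = 30.11455 + 6.56402 = 36.67856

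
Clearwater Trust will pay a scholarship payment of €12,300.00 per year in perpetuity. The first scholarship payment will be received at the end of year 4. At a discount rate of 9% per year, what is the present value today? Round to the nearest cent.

Value at end of year 3: C / r = €12,300.00 / 0.09 = €136,666.6667
Discount to today: PV = €136,666.6667 / (1 + 0.09)^3 = €136,666.6667 / 1.295029 = €105,531.74

€105531.74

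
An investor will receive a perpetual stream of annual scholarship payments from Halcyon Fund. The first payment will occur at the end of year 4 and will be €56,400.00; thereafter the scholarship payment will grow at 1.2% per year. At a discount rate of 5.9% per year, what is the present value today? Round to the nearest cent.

€1010400.07

Value at end of year 3: C₁ / (r − g) = €56,400.00 / (0.059 − 0.012) = €1,200,000.0000
Discount to today: PV = €1,200,000.0000 / (1 + 0.059)^3 = €1,200,000.0000 / 1.187648 = €1,010,400.07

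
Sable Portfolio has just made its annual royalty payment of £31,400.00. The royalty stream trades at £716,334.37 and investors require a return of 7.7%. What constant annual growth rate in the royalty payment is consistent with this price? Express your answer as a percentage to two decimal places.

P = D₀(1+g)/(r−g) ⇒ P(r−g) = D₀(1+g) ⇒ g(P+D₀) = P·r − D₀
g = (P·r − D₀)/(P + D₀) = (£716,334.37×0.077 − £31,400.00) / (£716,334.37 + £31,400.00) = 0.031773

3.18%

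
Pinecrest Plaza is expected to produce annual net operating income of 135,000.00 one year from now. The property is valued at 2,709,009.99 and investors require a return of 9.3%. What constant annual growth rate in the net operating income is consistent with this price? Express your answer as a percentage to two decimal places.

4.32%

P = D₁/(r−g) ⇒ g = r − D₁/P = 0.093 − 135,000.00/2,709,009.99 = 0.043166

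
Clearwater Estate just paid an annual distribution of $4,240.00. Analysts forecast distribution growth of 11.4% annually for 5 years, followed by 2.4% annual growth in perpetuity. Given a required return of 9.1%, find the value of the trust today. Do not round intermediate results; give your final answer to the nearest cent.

D_1 = 4723.36000
D_2 = 5261.82304
D_3 = 5861.67087
D_4 = 6529.90135
D_5 = 7274.31010
Terminal value at year 5: TV = D_5×(1+g_2)/(r−g_2) = 7448.89354/0.067 = 111177.51554
P_0 = D_1/(1+r)^1 + D_2/(1+r)^2 + D_3/(1+r)^3 + D_4/(1+r)^4 + D_5/(1+r)^5 + TV/(1+r)^5
    = 4329.38588 + 4420.65616 + 4513.85057 + 4609.00965 + 4706.17484 + 71927.20952 = 94506.28663

$94506.29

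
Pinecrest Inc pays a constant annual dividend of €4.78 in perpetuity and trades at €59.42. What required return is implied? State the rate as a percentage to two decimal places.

8.04%

P = C/r ⇒ r = C/P = €4.78/€59.42 = 0.080444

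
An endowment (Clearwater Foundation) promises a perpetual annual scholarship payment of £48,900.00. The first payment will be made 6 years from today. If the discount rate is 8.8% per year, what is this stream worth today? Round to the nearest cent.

£364486.72

Value at end of year 5: C / r = £48,900.00 / 0.088 = £555,681.8182
Discount to today: PV = £555,681.8182 / (1 + 0.088)^5 = £555,681.8182 / 1.524560 = £364,486.72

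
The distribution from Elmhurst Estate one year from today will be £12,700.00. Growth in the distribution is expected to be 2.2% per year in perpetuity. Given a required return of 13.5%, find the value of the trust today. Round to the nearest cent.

£112389.38

Growing perpetuity: P = D₁ / (r − g) = £12,700.0000 / (0.135 − 0.022) = £112,389.38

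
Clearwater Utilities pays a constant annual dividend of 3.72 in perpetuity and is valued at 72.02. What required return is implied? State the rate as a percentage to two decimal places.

5.17%

P = C/r ⇒ r = C/P = 3.72/72.02 = 0.051652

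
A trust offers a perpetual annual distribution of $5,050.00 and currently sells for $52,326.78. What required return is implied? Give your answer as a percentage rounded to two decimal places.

P = C/r ⇒ r = C/P = $5,050.00/$52,326.78 = 0.096509

9.65%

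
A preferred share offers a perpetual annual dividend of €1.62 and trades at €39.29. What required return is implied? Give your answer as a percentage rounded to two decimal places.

P = C/r ⇒ r = C/P = €1.62/€39.29 = 0.041232

4.12%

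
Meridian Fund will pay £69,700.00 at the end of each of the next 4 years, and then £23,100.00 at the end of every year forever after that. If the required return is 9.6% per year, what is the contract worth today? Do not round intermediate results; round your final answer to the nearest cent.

£389628.90

PV of 4-year annuity: £69,700.00 × [1 − (1+0.096)^−4] / 0.096 = 222866.35014
Perpetuity value at year 4: £23,100.00 / 0.096 = 240625.00000
PV of perpetuity: 240625.00000 / (1+0.096)^4 = 166762.55110
Total PV = 222866.35014 + 166762.55110 = 389628.90124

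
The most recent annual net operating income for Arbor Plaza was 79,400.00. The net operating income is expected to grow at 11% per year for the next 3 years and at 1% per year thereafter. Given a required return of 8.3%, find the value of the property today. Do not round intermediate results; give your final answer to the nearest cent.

1433051.86

D_1 = 88134.00000
D_2 = 97828.74000
D_3 = 108589.90140
Terminal value at year 3: TV = D_3×(1+g_2)/(r−g_2) = 109675.80041/0.073 = 1502408.22485
P_0 = D_1/(1+r)^1 + D_2/(1+r)^2 + D_3/(1+r)^3 + TV/(1+r)^3
    = 81379.50139 + 83408.35322 + 85487.78585 + 1182776.21517 = 1433051.85562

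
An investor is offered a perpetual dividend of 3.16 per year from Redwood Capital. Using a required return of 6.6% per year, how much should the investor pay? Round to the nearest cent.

47.88

Level perpetuity: PV = C / r = 3.16 / 0.066 = 47.88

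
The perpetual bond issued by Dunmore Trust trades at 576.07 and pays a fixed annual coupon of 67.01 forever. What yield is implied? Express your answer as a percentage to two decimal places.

11.63%

P = C/r ⇒ r = C/P = 67.01/576.07 = 0.116323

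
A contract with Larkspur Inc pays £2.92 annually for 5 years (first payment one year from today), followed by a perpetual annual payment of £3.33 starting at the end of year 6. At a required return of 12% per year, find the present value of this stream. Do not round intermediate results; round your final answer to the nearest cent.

£26.27

PV of 5-year annuity: £2.92 × [1 − (1+0.12)^−5] / 0.12 = 10.52595
Perpetuity value at year 5: £3.33 / 0.12 = 27.75000
PV of perpetuity: 27.75000 / (1+0.12)^5 = 15.74610
Total PV = 10.52595 + 15.74610 = 26.27204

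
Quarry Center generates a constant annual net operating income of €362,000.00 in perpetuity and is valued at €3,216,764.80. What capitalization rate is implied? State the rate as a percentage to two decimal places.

P = C/r ⇒ r = C/P = €362,000.00/€3,216,764.80 = 0.112535

11.25%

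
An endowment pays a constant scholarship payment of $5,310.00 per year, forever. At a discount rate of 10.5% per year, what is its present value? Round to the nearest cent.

$50571.43

Level perpetuity: PV = C / r = $5,310.00 / 0.105 = $50,571.43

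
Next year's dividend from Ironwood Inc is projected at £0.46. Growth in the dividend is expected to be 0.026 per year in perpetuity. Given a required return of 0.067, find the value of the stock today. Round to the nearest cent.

£11.22

Growing perpetuity: P = D₁ / (r − g) = £0.4600 / (0.067 − 0.026) = £11.22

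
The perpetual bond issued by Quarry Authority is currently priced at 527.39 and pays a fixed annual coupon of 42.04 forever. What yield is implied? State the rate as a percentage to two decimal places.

P = C/r ⇒ r = C/P = 42.04/527.39 = 0.079713

7.97%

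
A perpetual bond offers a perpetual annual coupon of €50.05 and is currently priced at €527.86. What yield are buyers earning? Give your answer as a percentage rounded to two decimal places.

P = C/r ⇒ r = C/P = €50.05/€527.86 = 0.094817

9.48%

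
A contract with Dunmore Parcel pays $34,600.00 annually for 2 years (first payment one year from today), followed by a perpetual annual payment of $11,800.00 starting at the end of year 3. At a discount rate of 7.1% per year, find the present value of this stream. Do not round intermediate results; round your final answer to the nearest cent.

PV of 2-year annuity: $34,600.00 × [1 − (1+0.071)^−2] / 0.071 = 62470.82711
Perpetuity value at year 2: $11,800.00 / 0.071 = 166197.18310
PV of perpetuity: 166197.18310 / (1+0.071)^2 = 144892.10333
Total PV = 62470.82711 + 144892.10333 = 207362.93044

$207362.93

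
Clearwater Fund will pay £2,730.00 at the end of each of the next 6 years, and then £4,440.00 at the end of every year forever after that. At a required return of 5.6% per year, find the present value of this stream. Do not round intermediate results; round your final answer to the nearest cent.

PV of 6-year annuity: £2,730.00 × [1 − (1+0.056)^−6] / 0.056 = 13594.67551
Perpetuity value at year 6: £4,440.00 / 0.056 = 79285.71429
PV of perpetuity: 79285.71429 / (1+0.056)^6 = 57175.69257
Total PV = 13594.67551 + 57175.69257 = 70770.36808

£70770.37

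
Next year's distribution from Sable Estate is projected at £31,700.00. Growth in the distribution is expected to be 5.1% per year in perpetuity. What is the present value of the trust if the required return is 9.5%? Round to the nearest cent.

£720454.55

Growing perpetuity: P = D₁ / (r − g) = £31,700.0000 / (0.095 − 0.051) = £720,454.55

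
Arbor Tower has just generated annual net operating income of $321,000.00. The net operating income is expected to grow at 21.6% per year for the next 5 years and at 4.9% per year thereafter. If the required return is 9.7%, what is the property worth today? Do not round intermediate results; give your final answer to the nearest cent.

$13949444.68

D_1 = 390336.00000
D_2 = 474648.57600
D_3 = 577172.66842
D_4 = 701841.96479
D_5 = 853439.82919
Terminal value at year 5: TV = D_5×(1+g_2)/(r−g_2) = 895258.38082/0.048 = 18651216.26708
P_0 = D_1/(1+r)^1 + D_2/(1+r)^2 + D_3/(1+r)^3 + D_4/(1+r)^4 + D_5/(1+r)^5 + TV/(1+r)^5
    = 355821.33090 + 394419.99852 + 437205.75953 + 484632.82004 + 537204.65740 + 11740160.11697 = 13949444.68337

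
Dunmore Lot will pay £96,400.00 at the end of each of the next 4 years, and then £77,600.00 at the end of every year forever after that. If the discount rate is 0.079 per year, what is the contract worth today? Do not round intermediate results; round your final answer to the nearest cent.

PV of 4-year annuity: £96,400.00 × [1 − (1+0.079)^−4] / 0.079 = 320001.02151
Perpetuity value at year 4: £77,600.00 / 0.079 = 982278.48101
PV of perpetuity: 982278.48101 / (1+0.079)^4 = 724684.29772
Total PV = 320001.02151 + 724684.29772 = 1044685.31923

£1044685.32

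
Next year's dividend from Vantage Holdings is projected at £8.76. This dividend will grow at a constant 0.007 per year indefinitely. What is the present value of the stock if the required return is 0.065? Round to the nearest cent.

£151.03

Growing perpetuity: P = D₁ / (r − g) = £8.7600 / (0.065 − 0.007) = £151.03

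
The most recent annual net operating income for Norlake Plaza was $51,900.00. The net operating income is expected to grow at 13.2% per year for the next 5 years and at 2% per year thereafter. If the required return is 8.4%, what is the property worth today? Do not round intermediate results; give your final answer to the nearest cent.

$1323319.60

D_1 = 58750.80000
D_2 = 66505.90560
D_3 = 75284.68514
D_4 = 85222.26358
D_5 = 96471.60237
Terminal value at year 5: TV = D_5×(1+g_2)/(r−g_2) = 98401.03442/0.064 = 1537516.16277
P_0 = D_1/(1+r)^1 + D_2/(1+r)^2 + D_3/(1+r)^3 + D_4/(1+r)^4 + D_5/(1+r)^5 + TV/(1+r)^5
    = 54198.15498 + 56598.07328 + 59104.26103 + 61721.42388 + 64454.47586 + 1027243.20902 = 1323319.59806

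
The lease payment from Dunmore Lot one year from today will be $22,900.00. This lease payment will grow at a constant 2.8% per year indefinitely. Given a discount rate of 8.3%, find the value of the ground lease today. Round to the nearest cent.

$416363.64

Growing perpetuity: P = D₁ / (r − g) = $22,900.0000 / (0.083 − 0.028) = $416,363.64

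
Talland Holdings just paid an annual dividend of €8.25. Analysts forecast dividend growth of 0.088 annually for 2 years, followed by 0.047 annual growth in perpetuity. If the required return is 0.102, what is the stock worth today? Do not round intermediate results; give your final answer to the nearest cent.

D_1 = 8.97600
D_2 = 9.76589
Terminal value at year 2: TV = D_2×(1+g_2)/(r−g_2) = 10.22488/0.055 = 185.90700
P_0 = D_1/(1+r)^1 + D_2/(1+r)^2 + TV/(1+r)^2
    = 8.14519 + 8.04171 + 153.08497 = 169.27187

€169.27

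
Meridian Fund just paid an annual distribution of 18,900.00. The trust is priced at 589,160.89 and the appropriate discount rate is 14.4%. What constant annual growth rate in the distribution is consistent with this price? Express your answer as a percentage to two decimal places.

10.84%

P = D₀(1+g)/(r−g) ⇒ P(r−g) = D₀(1+g) ⇒ g(P+D₀) = P·r − D₀
g = (P·r − D₀)/(P + D₀) = (589,160.89×0.144 − 18,900.00) / (589,160.89 + 18,900.00) = 0.108442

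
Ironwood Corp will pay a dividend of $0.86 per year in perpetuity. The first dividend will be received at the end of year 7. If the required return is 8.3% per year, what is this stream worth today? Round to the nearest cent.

$6.42

Value at end of year 6: C / r = $0.86 / 0.083 = $10.3614
Discount to today: PV = $10.3614 / (1 + 0.083)^6 = $10.3614 / 1.613507 = $6.42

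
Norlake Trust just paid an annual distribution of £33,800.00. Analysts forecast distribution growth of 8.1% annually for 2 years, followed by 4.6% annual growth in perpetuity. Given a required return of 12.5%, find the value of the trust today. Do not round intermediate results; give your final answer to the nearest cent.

D_1 = 36537.80000
D_2 = 39497.36180
Terminal value at year 2: TV = D_2×(1+g_2)/(r−g_2) = 41314.24044/0.079 = 522965.06890
P_0 = D_1/(1+r)^1 + D_2/(1+r)^2 + TV/(1+r)^2
    = 32478.04444 + 31207.79204 + 413206.96802 = 476892.80450

£476892.80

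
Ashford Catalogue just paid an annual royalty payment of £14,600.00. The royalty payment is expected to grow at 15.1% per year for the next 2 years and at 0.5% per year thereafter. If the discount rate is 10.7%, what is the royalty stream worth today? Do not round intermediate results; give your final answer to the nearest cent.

D_1 = 16804.60000
D_2 = 19342.09460
Terminal value at year 2: TV = D_2×(1+g_2)/(r−g_2) = 19438.80507/0.102 = 190576.52032
P_0 = D_1/(1+r)^1 + D_2/(1+r)^2 + TV/(1+r)^2
    = 15180.30714 + 15783.67978 + 155515.66840 = 186479.65531

£186479.66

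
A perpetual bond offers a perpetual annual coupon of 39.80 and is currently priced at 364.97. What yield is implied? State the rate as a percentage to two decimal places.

P = C/r ⇒ r = C/P = 39.80/364.97 = 0.109050

10.91%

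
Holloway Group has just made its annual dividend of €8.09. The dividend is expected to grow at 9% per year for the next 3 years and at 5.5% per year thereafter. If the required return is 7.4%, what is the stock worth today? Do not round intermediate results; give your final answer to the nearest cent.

€494.59

D_1 = 8.81810
D_2 = 9.61173
D_3 = 10.47678
Terminal value at year 3: TV = D_3×(1+g_2)/(r−g_2) = 11.05301/0.019 = 581.73725
P_0 = D_1/(1+r)^1 + D_2/(1+r)^2 + D_3/(1+r)^3 + TV/(1+r)^3
    = 8.21052 + 8.33284 + 8.45698 + 469.58480 = 494.58514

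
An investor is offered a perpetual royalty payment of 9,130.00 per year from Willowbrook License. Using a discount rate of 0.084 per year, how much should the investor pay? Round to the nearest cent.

108690.48

Level perpetuity: PV = C / r = 9,130.00 / 0.084 = 108,690.48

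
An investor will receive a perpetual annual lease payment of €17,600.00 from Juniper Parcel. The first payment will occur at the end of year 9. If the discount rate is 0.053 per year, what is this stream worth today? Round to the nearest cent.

Value at end of year 8: C / r = €17,600.00 / 0.053 = €332,075.4717
Discount to today: PV = €332,075.4717 / (1 + 0.053)^8 = €332,075.4717 / 1.511565 = €219,689.77

€219689.77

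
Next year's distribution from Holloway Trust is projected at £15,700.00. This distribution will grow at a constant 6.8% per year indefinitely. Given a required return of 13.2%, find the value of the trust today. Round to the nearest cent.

Growing perpetuity: P = D₁ / (r − g) = £15,700.0000 / (0.132 − 0.068) = £245,312.50

£245312.50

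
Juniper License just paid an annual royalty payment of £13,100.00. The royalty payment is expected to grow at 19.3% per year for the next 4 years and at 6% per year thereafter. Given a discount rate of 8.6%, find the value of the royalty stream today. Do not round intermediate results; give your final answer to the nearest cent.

D_1 = 15628.30000
D_2 = 18644.56190
D_3 = 22242.96235
D_4 = 26535.85408
Terminal value at year 4: TV = D_4×(1+g_2)/(r−g_2) = 28128.00532/0.026 = 1081846.35863
P_0 = D_1/(1+r)^1 + D_2/(1+r)^2 + D_3/(1+r)^3 + D_4/(1+r)^4 + TV/(1+r)^4
    = 14390.69982 + 15808.56803 + 17366.13412 + 19077.16207 + 777761.22296 = 844403.78700

£844403.79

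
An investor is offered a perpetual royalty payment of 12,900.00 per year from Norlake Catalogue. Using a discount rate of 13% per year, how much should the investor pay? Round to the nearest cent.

99230.77

Level perpetuity: PV = C / r = 12,900.00 / 0.13 = 99,230.77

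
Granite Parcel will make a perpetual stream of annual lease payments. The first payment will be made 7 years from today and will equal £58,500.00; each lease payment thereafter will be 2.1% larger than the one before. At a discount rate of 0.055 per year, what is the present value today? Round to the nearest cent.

£1247849.45

Value at end of year 6: C₁ / (r − g) = £58,500.00 / (0.055 − 0.021) = £1,720,588.2353
Discount to today: PV = £1,720,588.2353 / (1 + 0.055)^6 = £1,720,588.2353 / 1.378843 = £1,247,849.45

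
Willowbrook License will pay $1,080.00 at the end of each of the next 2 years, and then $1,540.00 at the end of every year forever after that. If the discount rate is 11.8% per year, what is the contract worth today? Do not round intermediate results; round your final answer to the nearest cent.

$12271.38

PV of 2-year annuity: $1,080.00 × [1 − (1+0.118)^−2] / 0.118 = 1830.06327
Perpetuity value at year 2: $1,540.00 / 0.118 = 13050.84746
PV of perpetuity: 13050.84746 / (1+0.118)^2 = 10441.31280
Total PV = 1830.06327 + 10441.31280 = 12271.37607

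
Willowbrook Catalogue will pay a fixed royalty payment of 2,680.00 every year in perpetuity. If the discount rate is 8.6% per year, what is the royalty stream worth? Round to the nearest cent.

31162.79

Level perpetuity: PV = C / r = 2,680.00 / 0.086 = 31,162.79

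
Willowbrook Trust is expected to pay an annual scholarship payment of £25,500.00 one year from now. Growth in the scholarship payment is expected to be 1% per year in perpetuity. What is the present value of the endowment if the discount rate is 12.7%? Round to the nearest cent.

£217948.72

Growing perpetuity: P = D₁ / (r − g) = £25,500.0000 / (0.127 − 0.01) = £217,948.72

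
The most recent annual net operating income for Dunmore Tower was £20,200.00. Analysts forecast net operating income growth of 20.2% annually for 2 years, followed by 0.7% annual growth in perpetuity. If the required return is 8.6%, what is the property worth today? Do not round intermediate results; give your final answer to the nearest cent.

£362533.42

D_1 = 24280.40000
D_2 = 29185.04080
Terminal value at year 2: TV = D_2×(1+g_2)/(r−g_2) = 29389.33609/0.079 = 372016.91248
P_0 = D_1/(1+r)^1 + D_2/(1+r)^2 + TV/(1+r)^2
    = 22357.64273 + 24745.75189 + 315430.02730 = 362533.42192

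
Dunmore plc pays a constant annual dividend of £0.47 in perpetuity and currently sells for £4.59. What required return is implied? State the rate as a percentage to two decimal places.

10.24%

P = C/r ⇒ r = C/P = £0.47/£4.59 = 0.102397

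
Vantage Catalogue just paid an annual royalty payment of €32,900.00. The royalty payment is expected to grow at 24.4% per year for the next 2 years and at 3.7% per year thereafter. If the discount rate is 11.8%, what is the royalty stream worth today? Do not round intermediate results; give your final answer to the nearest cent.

€598832.46

D_1 = 40927.60000
D_2 = 50913.93440
Terminal value at year 2: TV = D_2×(1+g_2)/(r−g_2) = 52797.74997/0.081 = 651824.07374
P_0 = D_1/(1+r)^1 + D_2/(1+r)^2 + TV/(1+r)^2
    = 36607.87120 + 40733.62412 + 521490.96564 = 598832.46096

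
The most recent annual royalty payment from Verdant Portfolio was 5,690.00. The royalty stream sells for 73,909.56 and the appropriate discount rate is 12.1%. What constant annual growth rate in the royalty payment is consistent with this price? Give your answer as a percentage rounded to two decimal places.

4.09%

P = D₀(1+g)/(r−g) ⇒ P(r−g) = D₀(1+g) ⇒ g(P+D₀) = P·r − D₀
g = (P·r − D₀)/(P + D₀) = (73,909.56×0.121 − 5,690.00) / (73,909.56 + 5,690.00) = 0.040868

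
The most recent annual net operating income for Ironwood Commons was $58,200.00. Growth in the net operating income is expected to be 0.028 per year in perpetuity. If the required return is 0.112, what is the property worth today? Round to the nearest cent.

D₁ = D₀ × (1 + g) = $58,200.00 × 1.028 = $59,829.6000
Growing perpetuity: P = D₁ / (r − g) = $59,829.6000 / (0.112 − 0.028) = $712,257.14

$712257.14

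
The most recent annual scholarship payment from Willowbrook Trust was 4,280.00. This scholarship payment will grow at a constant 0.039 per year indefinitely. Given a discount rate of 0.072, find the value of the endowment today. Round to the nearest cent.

D₁ = D₀ × (1 + g) = 4,280.00 × 1.039 = 4,446.9200
Growing perpetuity: P = D₁ / (r − g) = 4,446.9200 / (0.072 − 0.039) = 134,755.15

134755.15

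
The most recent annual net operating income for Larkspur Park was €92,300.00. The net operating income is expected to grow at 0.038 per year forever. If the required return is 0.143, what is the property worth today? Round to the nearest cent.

D₁ = D₀ × (1 + g) = €92,300.00 × 1.038 = €95,807.4000
Growing perpetuity: P = D₁ / (r − g) = €95,807.4000 / (0.143 − 0.038) = €912,451.43

€912451.43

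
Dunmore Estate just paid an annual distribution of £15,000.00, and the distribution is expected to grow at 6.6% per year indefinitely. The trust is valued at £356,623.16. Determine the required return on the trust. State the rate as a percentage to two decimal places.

D₁ = £15,000.00 × 1.066 = £15,990.0000
P = D₁/(r − g) ⇒ r = D₁/P + g = £15,990.0000/£356,623.16 + 0.066 = 0.044837 + 0.066 = 0.110837

11.08%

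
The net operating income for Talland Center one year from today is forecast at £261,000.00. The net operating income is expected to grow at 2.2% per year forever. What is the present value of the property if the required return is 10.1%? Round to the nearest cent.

£3303797.47

Growing perpetuity: P = D₁ / (r − g) = £261,000.0000 / (0.101 − 0.022) = £3,303,797.47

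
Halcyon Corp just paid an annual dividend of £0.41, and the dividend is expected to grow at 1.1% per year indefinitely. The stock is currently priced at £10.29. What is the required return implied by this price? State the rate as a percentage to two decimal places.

5.13%

D₁ = £0.41 × 1.011 = £0.4145
P = D₁/(r − g) ⇒ r = D₁/P + g = £0.4145/£10.29 + 0.011 = 0.040283 + 0.011 = 0.051283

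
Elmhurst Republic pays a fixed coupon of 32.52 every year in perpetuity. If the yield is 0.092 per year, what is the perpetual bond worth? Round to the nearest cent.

Level perpetuity: PV = C / r = 32.52 / 0.092 = 353.48

353.48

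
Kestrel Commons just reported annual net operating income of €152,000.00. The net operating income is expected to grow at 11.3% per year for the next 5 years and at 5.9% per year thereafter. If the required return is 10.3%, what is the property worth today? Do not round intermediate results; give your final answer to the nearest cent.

€4608157.49

D_1 = 169176.00000
D_2 = 188292.88800
D_3 = 209569.98434
D_4 = 233251.39257
D_5 = 259608.79994
Terminal value at year 5: TV = D_5×(1+g_2)/(r−g_2) = 274925.71913/0.044 = 6248311.79846
P_0 = D_1/(1+r)^1 + D_2/(1+r)^2 + D_3/(1+r)^3 + D_4/(1+r)^4 + D_5/(1+r)^5 + TV/(1+r)^5
    = 153378.05984 + 154768.61342 + 156171.77401 + 157587.65591 + 159016.37446 + 3827235.01262 = 4608157.49026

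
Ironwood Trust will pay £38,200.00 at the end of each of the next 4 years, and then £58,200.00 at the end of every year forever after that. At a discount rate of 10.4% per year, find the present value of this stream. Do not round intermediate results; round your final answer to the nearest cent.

PV of 4-year annuity: £38,200.00 × [1 − (1+0.104)^−4] / 0.104 = 120047.76909
Perpetuity value at year 4: £58,200.00 / 0.104 = 559615.38462
PV of perpetuity: 559615.38462 / (1+0.104)^4 = 376715.38040
Total PV = 120047.76909 + 376715.38040 = 496763.14949

£496763.15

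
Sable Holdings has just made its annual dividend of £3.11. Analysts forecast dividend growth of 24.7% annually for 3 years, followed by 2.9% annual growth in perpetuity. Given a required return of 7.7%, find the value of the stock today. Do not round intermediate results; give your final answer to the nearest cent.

D_1 = 3.87817
D_2 = 4.83608
D_3 = 6.03059
Terminal value at year 3: TV = D_3×(1+g_2)/(r−g_2) = 6.20548/0.048 = 129.28076
P_0 = D_1/(1+r)^1 + D_2/(1+r)^2 + D_3/(1+r)^3 + TV/(1+r)^3
    = 3.60090 + 4.16929 + 4.82739 + 103.48723 = 116.08481

£116.08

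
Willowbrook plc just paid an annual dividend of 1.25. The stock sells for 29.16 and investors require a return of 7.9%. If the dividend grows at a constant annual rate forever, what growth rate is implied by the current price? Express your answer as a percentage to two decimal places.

3.46%

P = D₀(1+g)/(r−g) ⇒ P(r−g) = D₀(1+g) ⇒ g(P+D₀) = P·r − D₀
g = (P·r − D₀)/(P + D₀) = (29.16×0.079 − 1.25) / (29.16 + 1.25) = 0.034648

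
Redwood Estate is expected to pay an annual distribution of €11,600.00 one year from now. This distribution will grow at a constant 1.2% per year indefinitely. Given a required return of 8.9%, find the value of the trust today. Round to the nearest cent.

€150649.35

Growing perpetuity: P = D₁ / (r − g) = €11,600.0000 / (0.089 − 0.012) = €150,649.35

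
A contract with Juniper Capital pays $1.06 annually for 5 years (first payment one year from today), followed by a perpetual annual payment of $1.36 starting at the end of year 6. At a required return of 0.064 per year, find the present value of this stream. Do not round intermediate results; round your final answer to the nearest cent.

PV of 5-year annuity: $1.06 × [1 − (1+0.064)^−5] / 0.064 = 4.41693
Perpetuity value at year 5: $1.36 / 0.064 = 21.25000
PV of perpetuity: 21.25000 / (1+0.064)^5 = 15.58299
Total PV = 4.41693 + 15.58299 = 19.99992

$20.00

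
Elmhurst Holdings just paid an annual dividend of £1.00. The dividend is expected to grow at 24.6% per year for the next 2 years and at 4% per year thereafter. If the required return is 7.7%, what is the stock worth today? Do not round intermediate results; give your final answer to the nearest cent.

£40.12

D_1 = 1.24600
D_2 = 1.55252
Terminal value at year 2: TV = D_2×(1+g_2)/(r−g_2) = 1.61462/0.037 = 43.63829
P_0 = D_1/(1+r)^1 + D_2/(1+r)^2 + TV/(1+r)^2
    = 1.15692 + 1.33846 + 37.62152 = 40.11689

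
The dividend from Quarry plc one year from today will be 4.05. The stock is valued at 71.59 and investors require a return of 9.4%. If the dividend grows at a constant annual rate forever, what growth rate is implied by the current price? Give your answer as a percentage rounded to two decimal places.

P = D₁/(r−g) ⇒ g = r − D₁/P = 0.094 − 4.05/71.59 = 0.037428

3.74%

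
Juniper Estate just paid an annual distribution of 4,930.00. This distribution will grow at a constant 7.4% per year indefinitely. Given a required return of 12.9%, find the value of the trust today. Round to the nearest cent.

D₁ = D₀ × (1 + g) = 4,930.00 × 1.074 = 5,294.8200
Growing perpetuity: P = D₁ / (r − g) = 5,294.8200 / (0.129 − 0.074) = 96,269.45

96269.45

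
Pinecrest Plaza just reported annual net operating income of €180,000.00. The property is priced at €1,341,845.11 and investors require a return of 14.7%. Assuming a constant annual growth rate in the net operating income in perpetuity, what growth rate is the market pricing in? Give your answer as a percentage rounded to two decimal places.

P = D₀(1+g)/(r−g) ⇒ P(r−g) = D₀(1+g) ⇒ g(P+D₀) = P·r − D₀
g = (P·r − D₀)/(P + D₀) = (€1,341,845.11×0.147 − €180,000.00) / (€1,341,845.11 + €180,000.00) = 0.011336

1.13%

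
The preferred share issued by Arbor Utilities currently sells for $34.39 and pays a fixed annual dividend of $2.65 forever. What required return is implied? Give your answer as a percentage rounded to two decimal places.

7.71%

P = C/r ⇒ r = C/P = $2.65/$34.39 = 0.077057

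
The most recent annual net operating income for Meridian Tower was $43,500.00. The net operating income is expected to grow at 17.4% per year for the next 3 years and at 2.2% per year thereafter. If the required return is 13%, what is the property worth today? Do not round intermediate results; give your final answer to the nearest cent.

$602550.00

D_1 = 51069.00000
D_2 = 59955.00600
D_3 = 70387.17704
Terminal value at year 3: TV = D_3×(1+g_2)/(r−g_2) = 71935.69494/0.108 = 666071.24943
P_0 = D_1/(1+r)^1 + D_2/(1+r)^2 + D_3/(1+r)^3 + TV/(1+r)^3
    = 45193.80531 + 46953.56410 + 48781.84447 + 461620.78751 = 602550.00139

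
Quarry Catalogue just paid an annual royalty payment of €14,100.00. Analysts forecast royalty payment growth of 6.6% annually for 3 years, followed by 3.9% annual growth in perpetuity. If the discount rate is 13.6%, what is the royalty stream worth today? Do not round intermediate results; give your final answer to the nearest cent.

€162093.50

D_1 = 15030.60000
D_2 = 16022.61960
D_3 = 17080.11249
Terminal value at year 3: TV = D_3×(1+g_2)/(r−g_2) = 17746.23688/0.097 = 182950.89568
P_0 = D_1/(1+r)^1 + D_2/(1+r)^2 + D_3/(1+r)^3 + TV/(1+r)^3
    = 13231.16197 + 12415.86150 + 11650.79961 + 124795.67830 = 162093.50138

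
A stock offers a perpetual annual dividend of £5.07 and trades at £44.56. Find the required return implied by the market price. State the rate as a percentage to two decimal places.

P = C/r ⇒ r = C/P = £5.07/£44.56 = 0.113779

11.38%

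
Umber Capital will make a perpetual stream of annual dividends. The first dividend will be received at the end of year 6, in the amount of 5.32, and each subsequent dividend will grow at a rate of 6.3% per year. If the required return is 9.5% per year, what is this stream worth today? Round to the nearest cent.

105.61

Value at end of year 5: C₁ / (r − g) = 5.32 / (0.095 − 0.063) = 166.2500
Discount to today: PV = 166.2500 / (1 + 0.095)^5 = 166.2500 / 1.574239 = 105.61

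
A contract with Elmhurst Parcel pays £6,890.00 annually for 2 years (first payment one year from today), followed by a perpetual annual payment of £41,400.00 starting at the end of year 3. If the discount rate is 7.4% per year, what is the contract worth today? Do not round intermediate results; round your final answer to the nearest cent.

£497408.98

PV of 2-year annuity: £6,890.00 × [1 − (1+0.074)^−2] / 0.074 = 12388.51957
Perpetuity value at year 2: £41,400.00 / 0.074 = 559459.45946
PV of perpetuity: 559459.45946 / (1+0.074)^2 = 485020.45943
Total PV = 12388.51957 + 485020.45943 = 497408.97900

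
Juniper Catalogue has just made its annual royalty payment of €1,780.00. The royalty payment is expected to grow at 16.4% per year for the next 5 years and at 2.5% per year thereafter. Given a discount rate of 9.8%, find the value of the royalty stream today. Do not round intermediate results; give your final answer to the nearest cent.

€44103.20

D_1 = 2071.92000
D_2 = 2411.71488
D_3 = 2807.23612
D_4 = 3267.62284
D_5 = 3803.51299
Terminal value at year 5: TV = D_5×(1+g_2)/(r−g_2) = 3898.60082/0.073 = 53405.49062
P_0 = D_1/(1+r)^1 + D_2/(1+r)^2 + D_3/(1+r)^3 + D_4/(1+r)^4 + D_5/(1+r)^5 + TV/(1+r)^5
    = 1886.99454 + 2000.42044 + 2120.66429 + 2248.13591 + 2383.26976 + 33463.71930 = 44103.20423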